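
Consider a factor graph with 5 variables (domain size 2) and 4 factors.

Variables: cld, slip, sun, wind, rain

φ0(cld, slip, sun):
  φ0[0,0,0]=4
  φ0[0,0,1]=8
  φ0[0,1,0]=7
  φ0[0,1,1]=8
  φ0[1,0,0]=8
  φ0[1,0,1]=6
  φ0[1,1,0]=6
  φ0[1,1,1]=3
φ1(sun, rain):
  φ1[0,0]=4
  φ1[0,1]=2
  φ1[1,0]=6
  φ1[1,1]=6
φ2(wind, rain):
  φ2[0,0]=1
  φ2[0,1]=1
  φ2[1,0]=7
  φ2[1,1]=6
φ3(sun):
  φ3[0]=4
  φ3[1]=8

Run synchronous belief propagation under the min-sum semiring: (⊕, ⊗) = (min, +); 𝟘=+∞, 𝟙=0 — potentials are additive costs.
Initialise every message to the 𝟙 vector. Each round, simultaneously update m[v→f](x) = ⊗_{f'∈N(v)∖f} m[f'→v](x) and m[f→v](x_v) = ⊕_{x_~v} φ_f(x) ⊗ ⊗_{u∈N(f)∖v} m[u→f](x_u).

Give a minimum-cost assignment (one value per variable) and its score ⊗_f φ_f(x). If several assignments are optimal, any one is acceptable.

assignment: (cld=0, slip=0, sun=0, wind=0, rain=1); score = 11

init: all messages = 𝟙 over 2 values
r1 m[φ0→cld] = [4, 3]
r1 m[φ0→slip] = [4, 3]
r1 m[φ0→sun] = [4, 3]
r1 m[φ1→sun] = [2, 6]
r1 m[φ1→rain] = [4, 2]
r1 m[φ2→wind] = [1, 6]
r1 m[φ2→rain] = [1, 1]
r1 m[φ3→sun] = [4, 8]
r1 m[cld→φ0] = [0, 0]
r1 m[slip→φ0] = [0, 0]
r1 m[sun→φ0] = [0, 0]
r1 m[sun→φ1] = [0, 0]
r1 m[sun→φ3] = [0, 0]
r1 m[wind→φ2] = [0, 0]
r1 m[rain→φ1] = [0, 0]
r1 m[rain→φ2] = [0, 0]
r2 m[φ0→cld] = [4, 3]
r2 m[φ0→slip] = [4, 3]
r2 m[φ0→sun] = [4, 3]
r2 m[φ1→sun] = [2, 6]
r2 m[φ1→rain] = [4, 2]
r2 m[φ2→wind] = [1, 6]
r2 m[φ2→rain] = [1, 1]
r2 m[φ3→sun] = [4, 8]
r2 m[cld→φ0] = [0, 0]
r2 m[slip→φ0] = [0, 0]
r2 m[sun→φ0] = [6, 14]
r2 m[sun→φ1] = [8, 11]
r2 m[sun→φ3] = [6, 9]
r2 m[wind→φ2] = [0, 0]
r2 m[rain→φ1] = [1, 1]
r2 m[rain→φ2] = [4, 2]
r3 m[φ0→cld] = [10, 12]
r3 m[φ0→slip] = [10, 12]
r3 m[φ0→sun] = [4, 3]
r3 m[φ1→sun] = [3, 7]
r3 m[φ1→rain] = [12, 10]
r3 m[φ2→wind] = [3, 8]
r3 m[φ2→rain] = [1, 1]
r3 m[φ3→sun] = [4, 8]
r3 m[cld→φ0] = [0, 0]
r3 m[slip→φ0] = [0, 0]
r3 m[sun→φ0] = [6, 14]
r3 m[sun→φ1] = [8, 11]
r3 m[sun→φ3] = [6, 9]
r3 m[wind→φ2] = [0, 0]
r3 m[rain→φ1] = [1, 1]
r3 m[rain→φ2] = [4, 2]
r4 m[φ0→cld] = [10, 12]
r4 m[φ0→slip] = [10, 12]
r4 m[φ0→sun] = [4, 3]
r4 m[φ1→sun] = [3, 7]
r4 m[φ1→rain] = [12, 10]
r4 m[φ2→wind] = [3, 8]
r4 m[φ2→rain] = [1, 1]
r4 m[φ3→sun] = [4, 8]
r4 m[cld→φ0] = [0, 0]
r4 m[slip→φ0] = [0, 0]
r4 m[sun→φ0] = [7, 15]
r4 m[sun→φ1] = [8, 11]
r4 m[sun→φ3] = [7, 10]
r4 m[wind→φ2] = [0, 0]
r4 m[rain→φ1] = [1, 1]
r4 m[rain→φ2] = [12, 10]
r5 m[φ0→cld] = [11, 13]
r5 m[φ0→slip] = [11, 13]
r5 m[φ0→sun] = [4, 3]
r5 m[φ1→sun] = [3, 7]
r5 m[φ1→rain] = [12, 10]
r5 m[φ2→wind] = [11, 16]
r5 m[φ2→rain] = [1, 1]
r5 m[φ3→sun] = [4, 8]
r5 m[cld→φ0] = [0, 0]
r5 m[slip→φ0] = [0, 0]
r5 m[sun→φ0] = [7, 15]
r5 m[sun→φ1] = [8, 11]
r5 m[sun→φ3] = [7, 10]
r5 m[wind→φ2] = [0, 0]
r5 m[rain→φ1] = [1, 1]
r5 m[rain→φ2] = [12, 10]
r6 m[φ0→cld] = [11, 13]
r6 m[φ0→slip] = [11, 13]
r6 m[φ0→sun] = [4, 3]
r6 m[φ1→sun] = [3, 7]
r6 m[φ1→rain] = [12, 10]
r6 m[φ2→wind] = [11, 16]
r6 m[φ2→rain] = [1, 1]
r6 m[φ3→sun] = [4, 8]
r6 m[cld→φ0] = [0, 0]
r6 m[slip→φ0] = [0, 0]
r6 m[sun→φ0] = [7, 15]
r6 m[sun→φ1] = [8, 11]
r6 m[sun→φ3] = [7, 10]
r6 m[wind→φ2] = [0, 0]
r6 m[rain→φ1] = [1, 1]
r6 m[rain→φ2] = [12, 10]
fixed point reached at round 6
traceback from cld: (cld=0, slip=0, sun=0, wind=0, rain=1), score=11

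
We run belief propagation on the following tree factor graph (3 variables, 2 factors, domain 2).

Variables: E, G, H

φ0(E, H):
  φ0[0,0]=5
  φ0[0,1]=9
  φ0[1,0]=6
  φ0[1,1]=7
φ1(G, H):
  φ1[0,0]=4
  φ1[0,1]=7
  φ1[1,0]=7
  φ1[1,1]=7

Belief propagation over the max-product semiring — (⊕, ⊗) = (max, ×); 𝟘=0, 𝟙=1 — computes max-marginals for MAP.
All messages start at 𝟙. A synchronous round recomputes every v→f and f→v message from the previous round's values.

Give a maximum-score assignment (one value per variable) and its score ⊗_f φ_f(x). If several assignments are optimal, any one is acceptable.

assignment: (E=0, G=0, H=1); score = 63

init: all messages = 𝟙 over 2 values
r1 m[φ0→E] = [9, 7]
r1 m[φ0→H] = [6, 9]
r1 m[φ1→G] = [7, 7]
r1 m[φ1→H] = [7, 7]
r1 m[E→φ0] = [1, 1]
r1 m[G→φ1] = [1, 1]
r1 m[H→φ0] = [1, 1]
r1 m[H→φ1] = [1, 1]
r2 m[φ0→E] = [9, 7]
r2 m[φ0→H] = [6, 9]
r2 m[φ1→G] = [7, 7]
r2 m[φ1→H] = [7, 7]
r2 m[E→φ0] = [1, 1]
r2 m[G→φ1] = [1, 1]
r2 m[H→φ0] = [7, 7]
r2 m[H→φ1] = [6, 9]
r3 m[φ0→E] = [63, 49]
r3 m[φ0→H] = [6, 9]
r3 m[φ1→G] = [63, 63]
r3 m[φ1→H] = [7, 7]
r3 m[E→φ0] = [1, 1]
r3 m[G→φ1] = [1, 1]
r3 m[H→φ0] = [7, 7]
r3 m[H→φ1] = [6, 9]
r4 m[φ0→E] = [63, 49]
r4 m[φ0→H] = [6, 9]
r4 m[φ1→G] = [63, 63]
r4 m[φ1→H] = [7, 7]
r4 m[E→φ0] = [1, 1]
r4 m[G→φ1] = [1, 1]
r4 m[H→φ0] = [7, 7]
r4 m[H→φ1] = [6, 9]
fixed point reached at round 4
traceback from E: (E=0, G=0, H=1), score=63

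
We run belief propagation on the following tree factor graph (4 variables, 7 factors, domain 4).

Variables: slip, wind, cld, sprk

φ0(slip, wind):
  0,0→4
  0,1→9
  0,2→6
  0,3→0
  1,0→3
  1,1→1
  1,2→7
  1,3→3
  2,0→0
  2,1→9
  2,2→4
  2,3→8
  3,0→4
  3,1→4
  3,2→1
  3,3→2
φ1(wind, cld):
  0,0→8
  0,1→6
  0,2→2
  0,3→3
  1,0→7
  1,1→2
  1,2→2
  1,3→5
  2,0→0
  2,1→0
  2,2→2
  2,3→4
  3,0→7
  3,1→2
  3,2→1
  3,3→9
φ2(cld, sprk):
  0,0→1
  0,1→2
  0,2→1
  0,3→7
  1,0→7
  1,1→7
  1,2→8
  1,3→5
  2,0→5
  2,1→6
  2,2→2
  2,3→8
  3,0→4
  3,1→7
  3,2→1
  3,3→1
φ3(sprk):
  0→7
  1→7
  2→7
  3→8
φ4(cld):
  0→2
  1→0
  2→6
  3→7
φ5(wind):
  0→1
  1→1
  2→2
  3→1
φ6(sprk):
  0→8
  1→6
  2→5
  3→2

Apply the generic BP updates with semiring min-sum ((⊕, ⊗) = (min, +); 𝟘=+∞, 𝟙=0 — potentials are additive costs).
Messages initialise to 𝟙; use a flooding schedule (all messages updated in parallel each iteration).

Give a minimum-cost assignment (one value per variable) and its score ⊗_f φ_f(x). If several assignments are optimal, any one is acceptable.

assignment: (slip=0, wind=3, cld=1, sprk=3); score = 18

init: all messages = 𝟙 over 4 values
r1 m[φ0→slip] = [0, 1, 0, 1]
r1 m[φ0→wind] = [0, 1, 1, 0]
r1 m[φ1→wind] = [2, 2, 0, 1]
r1 m[φ1→cld] = [0, 0, 1, 3]
r1 m[φ2→cld] = [1, 5, 2, 1]
r1 m[φ2→sprk] = [1, 2, 1, 1]
r1 m[φ3→sprk] = [7, 7, 7, 8]
r1 m[φ4→cld] = [2, 0, 6, 7]
r1 m[φ5→wind] = [1, 1, 2, 1]
r1 m[φ6→sprk] = [8, 6, 5, 2]
r1 m[slip→φ0] = [0, 0, 0, 0]
r1 m[wind→φ0] = [0, 0, 0, 0]
r1 m[wind→φ1] = [0, 0, 0, 0]
r1 m[wind→φ5] = [0, 0, 0, 0]
r1 m[cld→φ1] = [0, 0, 0, 0]
r1 m[cld→φ2] = [0, 0, 0, 0]
r1 m[cld→φ4] = [0, 0, 0, 0]
r1 m[sprk→φ2] = [0, 0, 0, 0]
r1 m[sprk→φ3] = [0, 0, 0, 0]
r1 m[sprk→φ6] = [0, 0, 0, 0]
r2 m[φ0→slip] = [0, 1, 0, 1]
r2 m[φ0→wind] = [0, 1, 1, 0]
r2 m[φ1→wind] = [2, 2, 0, 1]
r2 m[φ1→cld] = [0, 0, 1, 3]
r2 m[φ2→cld] = [1, 5, 2, 1]
r2 m[φ2→sprk] = [1, 2, 1, 1]
r2 m[φ3→sprk] = [7, 7, 7, 8]
r2 m[φ4→cld] = [2, 0, 6, 7]
r2 m[φ5→wind] = [1, 1, 2, 1]
r2 m[φ6→sprk] = [8, 6, 5, 2]
r2 m[slip→φ0] = [0, 0, 0, 0]
r2 m[wind→φ0] = [3, 3, 2, 2]
r2 m[wind→φ1] = [1, 2, 3, 1]
r2 m[wind→φ5] = [2, 3, 1, 1]
r2 m[cld→φ1] = [3, 5, 8, 8]
r2 m[cld→φ2] = [2, 0, 7, 10]
r2 m[cld→φ4] = [1, 5, 3, 4]
r2 m[sprk→φ2] = [15, 13, 12, 10]
r2 m[sprk→φ3] = [9, 8, 6, 3]
r2 m[sprk→φ6] = [8, 9, 8, 9]
r3 m[φ0→slip] = [2, 4, 3, 3]
r3 m[φ0→wind] = [0, 1, 1, 0]
r3 m[φ1→wind] = [10, 7, 3, 7]
r3 m[φ1→cld] = [3, 3, 2, 4]
r3 m[φ2→cld] = [13, 15, 14, 11]
r3 m[φ2→sprk] = [3, 4, 3, 5]
r3 m[φ3→sprk] = [7, 7, 7, 8]
r3 m[φ4→cld] = [2, 0, 6, 7]
r3 m[φ5→wind] = [1, 1, 2, 1]
r3 m[φ6→sprk] = [8, 6, 5, 2]
r3 m[slip→φ0] = [0, 0, 0, 0]
r3 m[wind→φ0] = [3, 3, 2, 2]
r3 m[wind→φ1] = [1, 2, 3, 1]
r3 m[wind→φ5] = [2, 3, 1, 1]
r3 m[cld→φ1] = [3, 5, 8, 8]
r3 m[cld→φ2] = [2, 0, 7, 10]
r3 m[cld→φ4] = [1, 5, 3, 4]
r3 m[sprk→φ2] = [15, 13, 12, 10]
r3 m[sprk→φ3] = [9, 8, 6, 3]
r3 m[sprk→φ6] = [8, 9, 8, 9]
r4 m[φ0→slip] = [2, 4, 3, 3]
r4 m[φ0→wind] = [0, 1, 1, 0]
r4 m[φ1→wind] = [10, 7, 3, 7]
r4 m[φ1→cld] = [3, 3, 2, 4]
r4 m[φ2→cld] = [13, 15, 14, 11]
r4 m[φ2→sprk] = [3, 4, 3, 5]
r4 m[φ3→sprk] = [7, 7, 7, 8]
r4 m[φ4→cld] = [2, 0, 6, 7]
r4 m[φ5→wind] = [1, 1, 2, 1]
r4 m[φ6→sprk] = [8, 6, 5, 2]
r4 m[slip→φ0] = [0, 0, 0, 0]
r4 m[wind→φ0] = [11, 8, 5, 8]
r4 m[wind→φ1] = [1, 2, 3, 1]
r4 m[wind→φ5] = [10, 8, 4, 7]
r4 m[cld→φ1] = [15, 15, 20, 18]
r4 m[cld→φ2] = [5, 3, 8, 11]
r4 m[cld→φ4] = [16, 18, 16, 15]
r4 m[sprk→φ2] = [15, 13, 12, 10]
r4 m[sprk→φ3] = [11, 10, 8, 7]
r4 m[sprk→φ6] = [10, 11, 10, 13]
r5 m[φ0→slip] = [8, 9, 9, 6]
r5 m[φ0→wind] = [0, 1, 1, 0]
r5 m[φ1→wind] = [21, 17, 15, 17]
r5 m[φ1→cld] = [3, 3, 2, 4]
r5 m[φ2→cld] = [13, 15, 14, 11]
r5 m[φ2→sprk] = [6, 7, 6, 8]
r5 m[φ3→sprk] = [7, 7, 7, 8]
r5 m[φ4→cld] = [2, 0, 6, 7]
r5 m[φ5→wind] = [1, 1, 2, 1]
r5 m[φ6→sprk] = [8, 6, 5, 2]
r5 m[slip→φ0] = [0, 0, 0, 0]
r5 m[wind→φ0] = [11, 8, 5, 8]
r5 m[wind→φ1] = [1, 2, 3, 1]
r5 m[wind→φ5] = [10, 8, 4, 7]
r5 m[cld→φ1] = [15, 15, 20, 18]
r5 m[cld→φ2] = [5, 3, 8, 11]
r5 m[cld→φ4] = [16, 18, 16, 15]
r5 m[sprk→φ2] = [15, 13, 12, 10]
r5 m[sprk→φ3] = [11, 10, 8, 7]
r5 m[sprk→φ6] = [10, 11, 10, 13]
r6 m[φ0→slip] = [8, 9, 9, 6]
r6 m[φ0→wind] = [0, 1, 1, 0]
r6 m[φ1→wind] = [21, 17, 15, 17]
r6 m[φ1→cld] = [3, 3, 2, 4]
r6 m[φ2→cld] = [13, 15, 14, 11]
r6 m[φ2→sprk] = [6, 7, 6, 8]
r6 m[φ3→sprk] = [7, 7, 7, 8]
r6 m[φ4→cld] = [2, 0, 6, 7]
r6 m[φ5→wind] = [1, 1, 2, 1]
r6 m[φ6→sprk] = [8, 6, 5, 2]
r6 m[slip→φ0] = [0, 0, 0, 0]
r6 m[wind→φ0] = [22, 18, 17, 18]
r6 m[wind→φ1] = [1, 2, 3, 1]
r6 m[wind→φ5] = [21, 18, 16, 17]
r6 m[cld→φ1] = [15, 15, 20, 18]
r6 m[cld→φ2] = [5, 3, 8, 11]
r6 m[cld→φ4] = [16, 18, 16, 15]
r6 m[sprk→φ2] = [15, 13, 12, 10]
r6 m[sprk→φ3] = [14, 13, 11, 10]
r6 m[sprk→φ6] = [13, 14, 13, 16]
r7 m[φ0→slip] = [18, 19, 21, 18]
r7 m[φ0→wind] = [0, 1, 1, 0]
r7 m[φ1→wind] = [21, 17, 15, 17]
r7 m[φ1→cld] = [3, 3, 2, 4]
r7 m[φ2→cld] = [13, 15, 14, 11]
r7 m[φ2→sprk] = [6, 7, 6, 8]
r7 m[φ3→sprk] = [7, 7, 7, 8]
r7 m[φ4→cld] = [2, 0, 6, 7]
r7 m[φ5→wind] = [1, 1, 2, 1]
r7 m[φ6→sprk] = [8, 6, 5, 2]
r7 m[slip→φ0] = [0, 0, 0, 0]
r7 m[wind→φ0] = [22, 18, 17, 18]
r7 m[wind→φ1] = [1, 2, 3, 1]
r7 m[wind→φ5] = [21, 18, 16, 17]
r7 m[cld→φ1] = [15, 15, 20, 18]
r7 m[cld→φ2] = [5, 3, 8, 11]
r7 m[cld→φ4] = [16, 18, 16, 15]
r7 m[sprk→φ2] = [15, 13, 12, 10]
r7 m[sprk→φ3] = [14, 13, 11, 10]
r7 m[sprk→φ6] = [13, 14, 13, 16]
r8 m[φ0→slip] = [18, 19, 21, 18]
r8 m[φ0→wind] = [0, 1, 1, 0]
r8 m[φ1→wind] = [21, 17, 15, 17]
r8 m[φ1→cld] = [3, 3, 2, 4]
r8 m[φ2→cld] = [13, 15, 14, 11]
r8 m[φ2→sprk] = [6, 7, 6, 8]
r8 m[φ3→sprk] = [7, 7, 7, 8]
r8 m[φ4→cld] = [2, 0, 6, 7]
r8 m[φ5→wind] = [1, 1, 2, 1]
r8 m[φ6→sprk] = [8, 6, 5, 2]
r8 m[slip→φ0] = [0, 0, 0, 0]
r8 m[wind→φ0] = [22, 18, 17, 18]
r8 m[wind→φ1] = [1, 2, 3, 1]
r8 m[wind→φ5] = [21, 18, 16, 17]
r8 m[cld→φ1] = [15, 15, 20, 18]
r8 m[cld→φ2] = [5, 3, 8, 11]
r8 m[cld→φ4] = [16, 18, 16, 15]
r8 m[sprk→φ2] = [15, 13, 12, 10]
r8 m[sprk→φ3] = [14, 13, 11, 10]
r8 m[sprk→φ6] = [13, 14, 13, 16]
fixed point reached at round 8
traceback from slip: (slip=0, wind=3, cld=1, sprk=3), score=18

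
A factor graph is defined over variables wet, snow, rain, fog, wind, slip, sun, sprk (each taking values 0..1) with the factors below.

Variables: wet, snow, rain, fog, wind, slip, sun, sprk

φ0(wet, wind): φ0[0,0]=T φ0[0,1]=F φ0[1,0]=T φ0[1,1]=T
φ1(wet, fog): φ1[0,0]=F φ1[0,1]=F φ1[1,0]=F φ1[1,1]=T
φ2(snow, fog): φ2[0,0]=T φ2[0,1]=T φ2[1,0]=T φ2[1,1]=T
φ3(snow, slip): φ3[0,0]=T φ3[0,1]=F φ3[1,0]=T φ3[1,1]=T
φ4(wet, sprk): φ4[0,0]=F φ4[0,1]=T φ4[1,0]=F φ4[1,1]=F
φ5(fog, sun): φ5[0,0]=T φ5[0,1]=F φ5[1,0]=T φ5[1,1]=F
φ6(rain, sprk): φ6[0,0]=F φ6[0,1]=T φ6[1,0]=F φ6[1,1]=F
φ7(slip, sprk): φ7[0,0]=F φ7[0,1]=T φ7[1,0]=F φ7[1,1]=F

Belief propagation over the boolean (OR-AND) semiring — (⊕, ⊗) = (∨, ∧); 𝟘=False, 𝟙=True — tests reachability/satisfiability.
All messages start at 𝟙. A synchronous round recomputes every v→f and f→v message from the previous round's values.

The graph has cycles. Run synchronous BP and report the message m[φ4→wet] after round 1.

init: all messages = 𝟙 over 2 values
r1 m[φ0→wet] = [T, T]
r1 m[φ0→wind] = [T, T]
r1 m[φ1→wet] = [F, T]
r1 m[φ1→fog] = [F, T]
r1 m[φ2→snow] = [T, T]
r1 m[φ2→fog] = [T, T]
r1 m[φ3→snow] = [T, T]
r1 m[φ3→slip] = [T, T]
r1 m[φ4→wet] = [T, F]
r1 m[φ4→sprk] = [F, T]
r1 m[φ5→fog] = [T, T]
r1 m[φ5→sun] = [T, F]
r1 m[φ6→rain] = [T, F]
r1 m[φ6→sprk] = [F, T]
r1 m[φ7→slip] = [T, F]
r1 m[φ7→sprk] = [F, T]
r1 m[wet→φ0] = [T, T]
r1 m[wet→φ1] = [T, T]
r1 m[wet→φ4] = [T, T]
r1 m[snow→φ2] = [T, T]
r1 m[snow→φ3] = [T, T]
r1 m[rain→φ6] = [T, T]
r1 m[fog→φ1] = [T, T]
r1 m[fog→φ2] = [T, T]
r1 m[fog→φ5] = [T, T]
r1 m[wind→φ0] = [T, T]
r1 m[slip→φ3] = [T, T]
r1 m[slip→φ7] = [T, T]
r1 m[sun→φ5] = [T, T]
r1 m[sprk→φ4] = [T, T]
r1 m[sprk→φ6] = [T, T]
r1 m[sprk→φ7] = [T, T]

message @ round 1 = [T, F]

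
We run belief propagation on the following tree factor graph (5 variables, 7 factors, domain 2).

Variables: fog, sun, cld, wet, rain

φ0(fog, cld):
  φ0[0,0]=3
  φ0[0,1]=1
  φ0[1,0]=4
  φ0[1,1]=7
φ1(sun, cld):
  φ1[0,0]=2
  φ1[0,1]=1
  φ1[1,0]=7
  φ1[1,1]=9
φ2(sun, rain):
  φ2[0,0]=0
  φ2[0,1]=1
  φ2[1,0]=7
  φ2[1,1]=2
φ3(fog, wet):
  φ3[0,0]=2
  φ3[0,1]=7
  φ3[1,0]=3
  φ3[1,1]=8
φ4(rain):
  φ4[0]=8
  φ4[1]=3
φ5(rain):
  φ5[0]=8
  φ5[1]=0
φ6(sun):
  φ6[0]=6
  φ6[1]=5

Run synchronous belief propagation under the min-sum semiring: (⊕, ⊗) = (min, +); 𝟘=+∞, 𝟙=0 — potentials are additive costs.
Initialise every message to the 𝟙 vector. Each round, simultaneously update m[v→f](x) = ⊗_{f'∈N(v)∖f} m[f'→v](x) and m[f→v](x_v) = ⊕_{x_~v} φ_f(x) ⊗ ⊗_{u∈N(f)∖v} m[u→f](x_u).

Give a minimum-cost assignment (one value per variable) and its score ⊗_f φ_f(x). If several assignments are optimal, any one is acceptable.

assignment: (fog=0, sun=0, cld=1, wet=0, rain=1); score = 14

init: all messages = 𝟙 over 2 values
r1 m[φ0→fog] = [1, 4]
r1 m[φ0→cld] = [3, 1]
r1 m[φ1→sun] = [1, 7]
r1 m[φ1→cld] = [2, 1]
r1 m[φ2→sun] = [0, 2]
r1 m[φ2→rain] = [0, 1]
r1 m[φ3→fog] = [2, 3]
r1 m[φ3→wet] = [2, 7]
r1 m[φ4→rain] = [8, 3]
r1 m[φ5→rain] = [8, 0]
r1 m[φ6→sun] = [6, 5]
r1 m[fog→φ0] = [0, 0]
r1 m[fog→φ3] = [0, 0]
r1 m[sun→φ1] = [0, 0]
r1 m[sun→φ2] = [0, 0]
r1 m[sun→φ6] = [0, 0]
r1 m[cld→φ0] = [0, 0]
r1 m[cld→φ1] = [0, 0]
r1 m[wet→φ3] = [0, 0]
r1 m[rain→φ2] = [0, 0]
r1 m[rain→φ4] = [0, 0]
r1 m[rain→φ5] = [0, 0]
r2 m[φ0→fog] = [1, 4]
r2 m[φ0→cld] = [3, 1]
r2 m[φ1→sun] = [1, 7]
r2 m[φ1→cld] = [2, 1]
r2 m[φ2→sun] = [0, 2]
r2 m[φ2→rain] = [0, 1]
r2 m[φ3→fog] = [2, 3]
r2 m[φ3→wet] = [2, 7]
r2 m[φ4→rain] = [8, 3]
r2 m[φ5→rain] = [8, 0]
r2 m[φ6→sun] = [6, 5]
r2 m[fog→φ0] = [2, 3]
r2 m[fog→φ3] = [1, 4]
r2 m[sun→φ1] = [6, 7]
r2 m[sun→φ2] = [7, 12]
r2 m[sun→φ6] = [1, 9]
r2 m[cld→φ0] = [2, 1]
r2 m[cld→φ1] = [3, 1]
r2 m[wet→φ3] = [0, 0]
r2 m[rain→φ2] = [16, 3]
r2 m[rain→φ4] = [8, 1]
r2 m[rain→φ5] = [8, 4]
r3 m[φ0→fog] = [2, 6]
r3 m[φ0→cld] = [5, 3]
r3 m[φ1→sun] = [2, 10]
r3 m[φ1→cld] = [8, 7]
r3 m[φ2→sun] = [4, 5]
r3 m[φ2→rain] = [7, 8]
r3 m[φ3→fog] = [2, 3]
r3 m[φ3→wet] = [3, 8]
r3 m[φ4→rain] = [8, 3]
r3 m[φ5→rain] = [8, 0]
r3 m[φ6→sun] = [6, 5]
r3 m[fog→φ0] = [2, 3]
r3 m[fog→φ3] = [1, 4]
r3 m[sun→φ1] = [6, 7]
r3 m[sun→φ2] = [7, 12]
r3 m[sun→φ6] = [1, 9]
r3 m[cld→φ0] = [2, 1]
r3 m[cld→φ1] = [3, 1]
r3 m[wet→φ3] = [0, 0]
r3 m[rain→φ2] = [16, 3]
r3 m[rain→φ4] = [8, 1]
r3 m[rain→φ5] = [8, 4]
r4 m[φ0→fog] = [2, 6]
r4 m[φ0→cld] = [5, 3]
r4 m[φ1→sun] = [2, 10]
r4 m[φ1→cld] = [8, 7]
r4 m[φ2→sun] = [4, 5]
r4 m[φ2→rain] = [7, 8]
r4 m[φ3→fog] = [2, 3]
r4 m[φ3→wet] = [3, 8]
r4 m[φ4→rain] = [8, 3]
r4 m[φ5→rain] = [8, 0]
r4 m[φ6→sun] = [6, 5]
r4 m[fog→φ0] = [2, 3]
r4 m[fog→φ3] = [2, 6]
r4 m[sun→φ1] = [10, 10]
r4 m[sun→φ2] = [8, 15]
r4 m[sun→φ6] = [6, 15]
r4 m[cld→φ0] = [8, 7]
r4 m[cld→φ1] = [5, 3]
r4 m[wet→φ3] = [0, 0]
r4 m[rain→φ2] = [16, 3]
r4 m[rain→φ4] = [15, 8]
r4 m[rain→φ5] = [15, 11]
r5 m[φ0→fog] = [8, 12]
r5 m[φ0→cld] = [5, 3]
r5 m[φ1→sun] = [4, 12]
r5 m[φ1→cld] = [12, 11]
r5 m[φ2→sun] = [4, 5]
r5 m[φ2→rain] = [8, 9]
r5 m[φ3→fog] = [2, 3]
r5 m[φ3→wet] = [4, 9]
r5 m[φ4→rain] = [8, 3]
r5 m[φ5→rain] = [8, 0]
r5 m[φ6→sun] = [6, 5]
r5 m[fog→φ0] = [2, 3]
r5 m[fog→φ3] = [2, 6]
r5 m[sun→φ1] = [10, 10]
r5 m[sun→φ2] = [8, 15]
r5 m[sun→φ6] = [6, 15]
r5 m[cld→φ0] = [8, 7]
r5 m[cld→φ1] = [5, 3]
r5 m[wet→φ3] = [0, 0]
r5 m[rain→φ2] = [16, 3]
r5 m[rain→φ4] = [15, 8]
r5 m[rain→φ5] = [15, 11]
r6 m[φ0→fog] = [8, 12]
r6 m[φ0→cld] = [5, 3]
r6 m[φ1→sun] = [4, 12]
r6 m[φ1→cld] = [12, 11]
r6 m[φ2→sun] = [4, 5]
r6 m[φ2→rain] = [8, 9]
r6 m[φ3→fog] = [2, 3]
r6 m[φ3→wet] = [4, 9]
r6 m[φ4→rain] = [8, 3]
r6 m[φ5→rain] = [8, 0]
r6 m[φ6→sun] = [6, 5]
r6 m[fog→φ0] = [2, 3]
r6 m[fog→φ3] = [8, 12]
r6 m[sun→φ1] = [10, 10]
r6 m[sun→φ2] = [10, 17]
r6 m[sun→φ6] = [8, 17]
r6 m[cld→φ0] = [12, 11]
r6 m[cld→φ1] = [5, 3]
r6 m[wet→φ3] = [0, 0]
r6 m[rain→φ2] = [16, 3]
r6 m[rain→φ4] = [16, 9]
r6 m[rain→φ5] = [16, 12]
r7 m[φ0→fog] = [12, 16]
r7 m[φ0→cld] = [5, 3]
r7 m[φ1→sun] = [4, 12]
r7 m[φ1→cld] = [12, 11]
r7 m[φ2→sun] = [4, 5]
r7 m[φ2→rain] = [10, 11]
r7 m[φ3→fog] = [2, 3]
r7 m[φ3→wet] = [10, 15]
r7 m[φ4→rain] = [8, 3]
r7 m[φ5→rain] = [8, 0]
r7 m[φ6→sun] = [6, 5]
r7 m[fog→φ0] = [2, 3]
r7 m[fog→φ3] = [8, 12]
r7 m[sun→φ1] = [10, 10]
r7 m[sun→φ2] = [10, 17]
r7 m[sun→φ6] = [8, 17]
r7 m[cld→φ0] = [12, 11]
r7 m[cld→φ1] = [5, 3]
r7 m[wet→φ3] = [0, 0]
r7 m[rain→φ2] = [16, 3]
r7 m[rain→φ4] = [16, 9]
r7 m[rain→φ5] = [16, 12]
r8 m[φ0→fog] = [12, 16]
r8 m[φ0→cld] = [5, 3]
r8 m[φ1→sun] = [4, 12]
r8 m[φ1→cld] = [12, 11]
r8 m[φ2→sun] = [4, 5]
r8 m[φ2→rain] = [10, 11]
r8 m[φ3→fog] = [2, 3]
r8 m[φ3→wet] = [10, 15]
r8 m[φ4→rain] = [8, 3]
r8 m[φ5→rain] = [8, 0]
r8 m[φ6→sun] = [6, 5]
r8 m[fog→φ0] = [2, 3]
r8 m[fog→φ3] = [12, 16]
r8 m[sun→φ1] = [10, 10]
r8 m[sun→φ2] = [10, 17]
r8 m[sun→φ6] = [8, 17]
r8 m[cld→φ0] = [12, 11]
r8 m[cld→φ1] = [5, 3]
r8 m[wet→φ3] = [0, 0]
r8 m[rain→φ2] = [16, 3]
r8 m[rain→φ4] = [18, 11]
r8 m[rain→φ5] = [18, 14]
r9 m[φ0→fog] = [12, 16]
r9 m[φ0→cld] = [5, 3]
r9 m[φ1→sun] = [4, 12]
r9 m[φ1→cld] = [12, 11]
r9 m[φ2→sun] = [4, 5]
r9 m[φ2→rain] = [10, 11]
r9 m[φ3→fog] = [2, 3]
r9 m[φ3→wet] = [14, 19]
r9 m[φ4→rain] = [8, 3]
r9 m[φ5→rain] = [8, 0]
r9 m[φ6→sun] = [6, 5]
r9 m[fog→φ0] = [2, 3]
r9 m[fog→φ3] = [12, 16]
r9 m[sun→φ1] = [10, 10]
r9 m[sun→φ2] = [10, 17]
r9 m[sun→φ6] = [8, 17]
r9 m[cld→φ0] = [12, 11]
r9 m[cld→φ1] = [5, 3]
r9 m[wet→φ3] = [0, 0]
r9 m[rain→φ2] = [16, 3]
r9 m[rain→φ4] = [18, 11]
r9 m[rain→φ5] = [18, 14]
r10 m[φ0→fog] = [12, 16]
r10 m[φ0→cld] = [5, 3]
r10 m[φ1→sun] = [4, 12]
r10 m[φ1→cld] = [12, 11]
r10 m[φ2→sun] = [4, 5]
r10 m[φ2→rain] = [10, 11]
r10 m[φ3→fog] = [2, 3]
r10 m[φ3→wet] = [14, 19]
r10 m[φ4→rain] = [8, 3]
r10 m[φ5→rain] = [8, 0]
r10 m[φ6→sun] = [6, 5]
r10 m[fog→φ0] = [2, 3]
r10 m[fog→φ3] = [12, 16]
r10 m[sun→φ1] = [10, 10]
r10 m[sun→φ2] = [10, 17]
r10 m[sun→φ6] = [8, 17]
r10 m[cld→φ0] = [12, 11]
r10 m[cld→φ1] = [5, 3]
r10 m[wet→φ3] = [0, 0]
r10 m[rain→φ2] = [16, 3]
r10 m[rain→φ4] = [18, 11]
r10 m[rain→φ5] = [18, 14]
fixed point reached at round 10
traceback from fog: (fog=0, sun=0, cld=1, wet=0, rain=1), score=14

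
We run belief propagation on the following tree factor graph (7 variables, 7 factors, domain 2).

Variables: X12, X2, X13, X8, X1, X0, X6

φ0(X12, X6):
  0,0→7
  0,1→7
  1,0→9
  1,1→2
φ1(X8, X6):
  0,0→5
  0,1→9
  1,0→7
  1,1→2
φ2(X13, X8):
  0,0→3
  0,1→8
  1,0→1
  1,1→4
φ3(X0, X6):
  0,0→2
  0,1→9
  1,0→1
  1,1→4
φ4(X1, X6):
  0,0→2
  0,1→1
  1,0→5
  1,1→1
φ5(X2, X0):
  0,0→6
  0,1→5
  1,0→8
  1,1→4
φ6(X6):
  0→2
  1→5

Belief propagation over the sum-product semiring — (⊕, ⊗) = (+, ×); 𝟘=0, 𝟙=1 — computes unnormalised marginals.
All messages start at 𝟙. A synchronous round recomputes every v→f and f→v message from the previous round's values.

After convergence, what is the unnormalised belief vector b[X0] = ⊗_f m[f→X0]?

init: all messages = 𝟙 over 2 values
r1 m[φ0→X12] = [14, 11]
r1 m[φ0→X6] = [16, 9]
r1 m[φ1→X8] = [14, 9]
r1 m[φ1→X6] = [12, 11]
r1 m[φ2→X13] = [11, 5]
r1 m[φ2→X8] = [4, 12]
r1 m[φ3→X0] = [11, 5]
r1 m[φ3→X6] = [3, 13]
r1 m[φ4→X1] = [3, 6]
r1 m[φ4→X6] = [7, 2]
r1 m[φ5→X2] = [11, 12]
r1 m[φ5→X0] = [14, 9]
r1 m[φ6→X6] = [2, 5]
r1 m[X12→φ0] = [1, 1]
r1 m[X2→φ5] = [1, 1]
r1 m[X13→φ2] = [1, 1]
r1 m[X8→φ1] = [1, 1]
r1 m[X8→φ2] = [1, 1]
r1 m[X1→φ4] = [1, 1]
r1 m[X0→φ3] = [1, 1]
r1 m[X0→φ5] = [1, 1]
r1 m[X6→φ0] = [1, 1]
r1 m[X6→φ1] = [1, 1]
r1 m[X6→φ3] = [1, 1]
r1 m[X6→φ4] = [1, 1]
r1 m[X6→φ6] = [1, 1]
r2 m[φ0→X12] = [14, 11]
r2 m[φ0→X6] = [16, 9]
r2 m[φ1→X8] = [14, 9]
r2 m[φ1→X6] = [12, 11]
r2 m[φ2→X13] = [11, 5]
r2 m[φ2→X8] = [4, 12]
r2 m[φ3→X0] = [11, 5]
r2 m[φ3→X6] = [3, 13]
r2 m[φ4→X1] = [3, 6]
r2 m[φ4→X6] = [7, 2]
r2 m[φ5→X2] = [11, 12]
r2 m[φ5→X0] = [14, 9]
r2 m[φ6→X6] = [2, 5]
r2 m[X12→φ0] = [1, 1]
r2 m[X2→φ5] = [1, 1]
r2 m[X13→φ2] = [1, 1]
r2 m[X8→φ1] = [4, 12]
r2 m[X8→φ2] = [14, 9]
r2 m[X1→φ4] = [1, 1]
r2 m[X0→φ3] = [14, 9]
r2 m[X0→φ5] = [11, 5]
r2 m[X6→φ0] = [504, 1430]
r2 m[X6→φ1] = [672, 1170]
r2 m[X6→φ3] = [2688, 990]
r2 m[X6→φ4] = [1152, 6435]
r2 m[X6→φ6] = [4032, 2574]
r3 m[φ0→X12] = [13538, 7396]
r3 m[φ0→X6] = [16, 9]
r3 m[φ1→X8] = [13890, 7044]
r3 m[φ1→X6] = [104, 60]
r3 m[φ2→X13] = [114, 50]
r3 m[φ2→X8] = [4, 12]
r3 m[φ3→X0] = [14286, 6648]
r3 m[φ3→X6] = [37, 162]
r3 m[φ4→X1] = [8739, 12195]
r3 m[φ4→X6] = [7, 2]
r3 m[φ5→X2] = [91, 108]
r3 m[φ5→X0] = [14, 9]
r3 m[φ6→X6] = [2, 5]
r3 m[X12→φ0] = [1, 1]
r3 m[X2→φ5] = [1, 1]
r3 m[X13→φ2] = [1, 1]
r3 m[X8→φ1] = [4, 12]
r3 m[X8→φ2] = [14, 9]
r3 m[X1→φ4] = [1, 1]
r3 m[X0→φ3] = [14, 9]
r3 m[X0→φ5] = [11, 5]
r3 m[X6→φ0] = [504, 1430]
r3 m[X6→φ1] = [672, 1170]
r3 m[X6→φ3] = [2688, 990]
r3 m[X6→φ4] = [1152, 6435]
r3 m[X6→φ6] = [4032, 2574]
r4 m[φ0→X12] = [13538, 7396]
r4 m[φ0→X6] = [16, 9]
r4 m[φ1→X8] = [13890, 7044]
r4 m[φ1→X6] = [104, 60]
r4 m[φ2→X13] = [114, 50]
r4 m[φ2→X8] = [4, 12]
r4 m[φ3→X0] = [14286, 6648]
r4 m[φ3→X6] = [37, 162]
r4 m[φ4→X1] = [8739, 12195]
r4 m[φ4→X6] = [7, 2]
r4 m[φ5→X2] = [91, 108]
r4 m[φ5→X0] = [14, 9]
r4 m[φ6→X6] = [2, 5]
r4 m[X12→φ0] = [1, 1]
r4 m[X2→φ5] = [1, 1]
r4 m[X13→φ2] = [1, 1]
r4 m[X8→φ1] = [4, 12]
r4 m[X8→φ2] = [13890, 7044]
r4 m[X1→φ4] = [1, 1]
r4 m[X0→φ3] = [14, 9]
r4 m[X0→φ5] = [14286, 6648]
r4 m[X6→φ0] = [53872, 97200]
r4 m[X6→φ1] = [8288, 14580]
r4 m[X6→φ3] = [23296, 5400]
r4 m[X6→φ4] = [123136, 437400]
r4 m[X6→φ6] = [430976, 174960]
r5 m[φ0→X12] = [1057504, 679248]
r5 m[φ0→X6] = [16, 9]
r5 m[φ1→X8] = [172660, 87176]
r5 m[φ1→X6] = [104, 60]
r5 m[φ2→X13] = [98022, 42066]
r5 m[φ2→X8] = [4, 12]
r5 m[φ3→X0] = [95192, 44896]
r5 m[φ3→X6] = [37, 162]
r5 m[φ4→X1] = [683672, 1053080]
r5 m[φ4→X6] = [7, 2]
r5 m[φ5→X2] = [118956, 140880]
r5 m[φ5→X0] = [14, 9]
r5 m[φ6→X6] = [2, 5]
r5 m[X12→φ0] = [1, 1]
r5 m[X2→φ5] = [1, 1]
r5 m[X13→φ2] = [1, 1]
r5 m[X8→φ1] = [4, 12]
r5 m[X8→φ2] = [13890, 7044]
r5 m[X1→φ4] = [1, 1]
r5 m[X0→φ3] = [14, 9]
r5 m[X0→φ5] = [14286, 6648]
r5 m[X6→φ0] = [53872, 97200]
r5 m[X6→φ1] = [8288, 14580]
r5 m[X6→φ3] = [23296, 5400]
r5 m[X6→φ4] = [123136, 437400]
r5 m[X6→φ6] = [430976, 174960]
r6 m[φ0→X12] = [1057504, 679248]
r6 m[φ0→X6] = [16, 9]
r6 m[φ1→X8] = [172660, 87176]
r6 m[φ1→X6] = [104, 60]
r6 m[φ2→X13] = [98022, 42066]
r6 m[φ2→X8] = [4, 12]
r6 m[φ3→X0] = [95192, 44896]
r6 m[φ3→X6] = [37, 162]
r6 m[φ4→X1] = [683672, 1053080]
r6 m[φ4→X6] = [7, 2]
r6 m[φ5→X2] = [118956, 140880]
r6 m[φ5→X0] = [14, 9]
r6 m[φ6→X6] = [2, 5]
r6 m[X12→φ0] = [1, 1]
r6 m[X2→φ5] = [1, 1]
r6 m[X13→φ2] = [1, 1]
r6 m[X8→φ1] = [4, 12]
r6 m[X8→φ2] = [172660, 87176]
r6 m[X1→φ4] = [1, 1]
r6 m[X0→φ3] = [14, 9]
r6 m[X0→φ5] = [95192, 44896]
r6 m[X6→φ0] = [53872, 97200]
r6 m[X6→φ1] = [8288, 14580]
r6 m[X6→φ3] = [23296, 5400]
r6 m[X6→φ4] = [123136, 437400]
r6 m[X6→φ6] = [430976, 174960]
r7 m[φ0→X12] = [1057504, 679248]
r7 m[φ0→X6] = [16, 9]
r7 m[φ1→X8] = [172660, 87176]
r7 m[φ1→X6] = [104, 60]
r7 m[φ2→X13] = [1215388, 521364]
r7 m[φ2→X8] = [4, 12]
r7 m[φ3→X0] = [95192, 44896]
r7 m[φ3→X6] = [37, 162]
r7 m[φ4→X1] = [683672, 1053080]
r7 m[φ4→X6] = [7, 2]
r7 m[φ5→X2] = [795632, 941120]
r7 m[φ5→X0] = [14, 9]
r7 m[φ6→X6] = [2, 5]
r7 m[X12→φ0] = [1, 1]
r7 m[X2→φ5] = [1, 1]
r7 m[X13→φ2] = [1, 1]
r7 m[X8→φ1] = [4, 12]
r7 m[X8→φ2] = [172660, 87176]
r7 m[X1→φ4] = [1, 1]
r7 m[X0→φ3] = [14, 9]
r7 m[X0→φ5] = [95192, 44896]
r7 m[X6→φ0] = [53872, 97200]
r7 m[X6→φ1] = [8288, 14580]
r7 m[X6→φ3] = [23296, 5400]
r7 m[X6→φ4] = [123136, 437400]
r7 m[X6→φ6] = [430976, 174960]
r8 m[φ0→X12] = [1057504, 679248]
r8 m[φ0→X6] = [16, 9]
r8 m[φ1→X8] = [172660, 87176]
r8 m[φ1→X6] = [104, 60]
r8 m[φ2→X13] = [1215388, 521364]
r8 m[φ2→X8] = [4, 12]
r8 m[φ3→X0] = [95192, 44896]
r8 m[φ3→X6] = [37, 162]
r8 m[φ4→X1] = [683672, 1053080]
r8 m[φ4→X6] = [7, 2]
r8 m[φ5→X2] = [795632, 941120]
r8 m[φ5→X0] = [14, 9]
r8 m[φ6→X6] = [2, 5]
r8 m[X12→φ0] = [1, 1]
r8 m[X2→φ5] = [1, 1]
r8 m[X13→φ2] = [1, 1]
r8 m[X8→φ1] = [4, 12]
r8 m[X8→φ2] = [172660, 87176]
r8 m[X1→φ4] = [1, 1]
r8 m[X0→φ3] = [14, 9]
r8 m[X0→φ5] = [95192, 44896]
r8 m[X6→φ0] = [53872, 97200]
r8 m[X6→φ1] = [8288, 14580]
r8 m[X6→φ3] = [23296, 5400]
r8 m[X6→φ4] = [123136, 437400]
r8 m[X6→φ6] = [430976, 174960]
fixed point reached at round 8
b[X0] = ⊗ incoming = [1332688, 404064]

b[X0] = [1332688, 404064]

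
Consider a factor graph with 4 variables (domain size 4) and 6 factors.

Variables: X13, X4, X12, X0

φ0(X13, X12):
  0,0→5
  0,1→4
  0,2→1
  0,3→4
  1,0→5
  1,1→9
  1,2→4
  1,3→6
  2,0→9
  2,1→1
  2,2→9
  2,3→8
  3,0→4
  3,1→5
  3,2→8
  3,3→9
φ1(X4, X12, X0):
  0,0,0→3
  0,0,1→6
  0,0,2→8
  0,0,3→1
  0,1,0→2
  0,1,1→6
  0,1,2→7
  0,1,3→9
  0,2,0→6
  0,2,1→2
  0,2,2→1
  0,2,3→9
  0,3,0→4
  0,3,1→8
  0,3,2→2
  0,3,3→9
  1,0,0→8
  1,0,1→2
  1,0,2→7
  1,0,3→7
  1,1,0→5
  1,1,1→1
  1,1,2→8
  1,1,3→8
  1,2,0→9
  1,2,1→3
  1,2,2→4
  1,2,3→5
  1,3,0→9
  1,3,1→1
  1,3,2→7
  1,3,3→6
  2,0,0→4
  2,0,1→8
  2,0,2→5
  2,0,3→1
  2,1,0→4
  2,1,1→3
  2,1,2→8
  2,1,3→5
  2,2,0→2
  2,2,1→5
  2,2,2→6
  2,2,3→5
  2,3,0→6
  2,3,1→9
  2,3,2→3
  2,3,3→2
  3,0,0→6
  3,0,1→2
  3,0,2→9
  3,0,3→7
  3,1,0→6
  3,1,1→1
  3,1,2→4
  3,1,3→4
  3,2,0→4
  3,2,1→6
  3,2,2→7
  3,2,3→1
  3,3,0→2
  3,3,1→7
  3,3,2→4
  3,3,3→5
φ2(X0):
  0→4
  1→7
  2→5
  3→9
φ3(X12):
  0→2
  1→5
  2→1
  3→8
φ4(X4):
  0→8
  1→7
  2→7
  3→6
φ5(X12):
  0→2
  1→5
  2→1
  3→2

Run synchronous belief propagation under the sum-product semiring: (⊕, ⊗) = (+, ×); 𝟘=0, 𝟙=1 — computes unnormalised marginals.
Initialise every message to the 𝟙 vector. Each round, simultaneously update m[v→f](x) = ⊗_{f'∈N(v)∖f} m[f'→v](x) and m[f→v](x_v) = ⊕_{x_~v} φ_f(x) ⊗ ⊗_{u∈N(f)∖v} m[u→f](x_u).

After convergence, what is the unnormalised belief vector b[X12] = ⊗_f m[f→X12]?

b[X12] = [317400, 1746575, 72248, 1641600]

init: all messages = 𝟙 over 4 values
r1 m[φ0→X13] = [14, 24, 27, 26]
r1 m[φ0→X12] = [23, 19, 22, 27]
r1 m[φ1→X4] = [83, 90, 76, 75]
r1 m[φ1→X12] = [84, 81, 75, 84]
r1 m[φ1→X0] = [80, 70, 90, 84]
r1 m[φ2→X0] = [4, 7, 5, 9]
r1 m[φ3→X12] = [2, 5, 1, 8]
r1 m[φ4→X4] = [8, 7, 7, 6]
r1 m[φ5→X12] = [2, 5, 1, 2]
r1 m[X13→φ0] = [1, 1, 1, 1]
r1 m[X4→φ1] = [1, 1, 1, 1]
r1 m[X4→φ4] = [1, 1, 1, 1]
r1 m[X12→φ0] = [1, 1, 1, 1]
r1 m[X12→φ1] = [1, 1, 1, 1]
r1 m[X12→φ3] = [1, 1, 1, 1]
r1 m[X12→φ5] = [1, 1, 1, 1]
r1 m[X0→φ1] = [1, 1, 1, 1]
r1 m[X0→φ2] = [1, 1, 1, 1]
r2 m[φ0→X13] = [14, 24, 27, 26]
r2 m[φ0→X12] = [23, 19, 22, 27]
r2 m[φ1→X4] = [83, 90, 76, 75]
r2 m[φ1→X12] = [84, 81, 75, 84]
r2 m[φ1→X0] = [80, 70, 90, 84]
r2 m[φ2→X0] = [4, 7, 5, 9]
r2 m[φ3→X12] = [2, 5, 1, 8]
r2 m[φ4→X4] = [8, 7, 7, 6]
r2 m[φ5→X12] = [2, 5, 1, 2]
r2 m[X13→φ0] = [1, 1, 1, 1]
r2 m[X4→φ1] = [8, 7, 7, 6]
r2 m[X4→φ4] = [83, 90, 76, 75]
r2 m[X12→φ0] = [336, 2025, 75, 1344]
r2 m[X12→φ1] = [92, 475, 22, 432]
r2 m[X12→φ3] = [3864, 7695, 1650, 4536]
r2 m[X12→φ5] = [3864, 7695, 1650, 18144]
r2 m[X0→φ1] = [4, 7, 5, 9]
r2 m[X0→φ2] = [80, 70, 90, 84]
r3 m[φ0→X13] = [15231, 28269, 16476, 24165]
r3 m[φ0→X12] = [23, 19, 22, 27]
r3 m[φ1→X4] = [161470, 138981, 122138, 109705]
r3 m[φ1→X12] = [3450, 3677, 3284, 3800]
r3 m[φ1→X0] = [135519, 129318, 159944, 170089]
r3 m[φ2→X0] = [4, 7, 5, 9]
r3 m[φ3→X12] = [2, 5, 1, 8]
r3 m[φ4→X4] = [8, 7, 7, 6]
r3 m[φ5→X12] = [2, 5, 1, 2]
r3 m[X13→φ0] = [1, 1, 1, 1]
r3 m[X4→φ1] = [8, 7, 7, 6]
r3 m[X4→φ4] = [83, 90, 76, 75]
r3 m[X12→φ0] = [336, 2025, 75, 1344]
r3 m[X12→φ1] = [92, 475, 22, 432]
r3 m[X12→φ3] = [3864, 7695, 1650, 4536]
r3 m[X12→φ5] = [3864, 7695, 1650, 18144]
r3 m[X0→φ1] = [4, 7, 5, 9]
r3 m[X0→φ2] = [80, 70, 90, 84]
r4 m[φ0→X13] = [15231, 28269, 16476, 24165]
r4 m[φ0→X12] = [23, 19, 22, 27]
r4 m[φ1→X4] = [161470, 138981, 122138, 109705]
r4 m[φ1→X12] = [3450, 3677, 3284, 3800]
r4 m[φ1→X0] = [135519, 129318, 159944, 170089]
r4 m[φ2→X0] = [4, 7, 5, 9]
r4 m[φ3→X12] = [2, 5, 1, 8]
r4 m[φ4→X4] = [8, 7, 7, 6]
r4 m[φ5→X12] = [2, 5, 1, 2]
r4 m[X13→φ0] = [1, 1, 1, 1]
r4 m[X4→φ1] = [8, 7, 7, 6]
r4 m[X4→φ4] = [161470, 138981, 122138, 109705]
r4 m[X12→φ0] = [13800, 91925, 3284, 60800]
r4 m[X12→φ1] = [92, 475, 22, 432]
r4 m[X12→φ3] = [158700, 349315, 72248, 205200]
r4 m[X12→φ5] = [158700, 349315, 72248, 820800]
r4 m[X0→φ1] = [4, 7, 5, 9]
r4 m[X0→φ2] = [135519, 129318, 159944, 170089]
r5 m[φ0→X13] = [683184, 1274261, 732081, 1088297]
r5 m[φ0→X12] = [23, 19, 22, 27]
r5 m[φ1→X4] = [161470, 138981, 122138, 109705]
r5 m[φ1→X12] = [3450, 3677, 3284, 3800]
r5 m[φ1→X0] = [135519, 129318, 159944, 170089]
r5 m[φ2→X0] = [4, 7, 5, 9]
r5 m[φ3→X12] = [2, 5, 1, 8]
r5 m[φ4→X4] = [8, 7, 7, 6]
r5 m[φ5→X12] = [2, 5, 1, 2]
r5 m[X13→φ0] = [1, 1, 1, 1]
r5 m[X4→φ1] = [8, 7, 7, 6]
r5 m[X4→φ4] = [161470, 138981, 122138, 109705]
r5 m[X12→φ0] = [13800, 91925, 3284, 60800]
r5 m[X12→φ1] = [92, 475, 22, 432]
r5 m[X12→φ3] = [158700, 349315, 72248, 205200]
r5 m[X12→φ5] = [158700, 349315, 72248, 820800]
r5 m[X0→φ1] = [4, 7, 5, 9]
r5 m[X0→φ2] = [135519, 129318, 159944, 170089]
r6 m[φ0→X13] = [683184, 1274261, 732081, 1088297]
r6 m[φ0→X12] = [23, 19, 22, 27]
r6 m[φ1→X4] = [161470, 138981, 122138, 109705]
r6 m[φ1→X12] = [3450, 3677, 3284, 3800]
r6 m[φ1→X0] = [135519, 129318, 159944, 170089]
r6 m[φ2→X0] = [4, 7, 5, 9]
r6 m[φ3→X12] = [2, 5, 1, 8]
r6 m[φ4→X4] = [8, 7, 7, 6]
r6 m[φ5→X12] = [2, 5, 1, 2]
r6 m[X13→φ0] = [1, 1, 1, 1]
r6 m[X4→φ1] = [8, 7, 7, 6]
r6 m[X4→φ4] = [161470, 138981, 122138, 109705]
r6 m[X12→φ0] = [13800, 91925, 3284, 60800]
r6 m[X12→φ1] = [92, 475, 22, 432]
r6 m[X12→φ3] = [158700, 349315, 72248, 205200]
r6 m[X12→φ5] = [158700, 349315, 72248, 820800]
r6 m[X0→φ1] = [4, 7, 5, 9]
r6 m[X0→φ2] = [135519, 129318, 159944, 170089]
fixed point reached at round 6
b[X12] = ⊗ incoming = [317400, 1746575, 72248, 1641600]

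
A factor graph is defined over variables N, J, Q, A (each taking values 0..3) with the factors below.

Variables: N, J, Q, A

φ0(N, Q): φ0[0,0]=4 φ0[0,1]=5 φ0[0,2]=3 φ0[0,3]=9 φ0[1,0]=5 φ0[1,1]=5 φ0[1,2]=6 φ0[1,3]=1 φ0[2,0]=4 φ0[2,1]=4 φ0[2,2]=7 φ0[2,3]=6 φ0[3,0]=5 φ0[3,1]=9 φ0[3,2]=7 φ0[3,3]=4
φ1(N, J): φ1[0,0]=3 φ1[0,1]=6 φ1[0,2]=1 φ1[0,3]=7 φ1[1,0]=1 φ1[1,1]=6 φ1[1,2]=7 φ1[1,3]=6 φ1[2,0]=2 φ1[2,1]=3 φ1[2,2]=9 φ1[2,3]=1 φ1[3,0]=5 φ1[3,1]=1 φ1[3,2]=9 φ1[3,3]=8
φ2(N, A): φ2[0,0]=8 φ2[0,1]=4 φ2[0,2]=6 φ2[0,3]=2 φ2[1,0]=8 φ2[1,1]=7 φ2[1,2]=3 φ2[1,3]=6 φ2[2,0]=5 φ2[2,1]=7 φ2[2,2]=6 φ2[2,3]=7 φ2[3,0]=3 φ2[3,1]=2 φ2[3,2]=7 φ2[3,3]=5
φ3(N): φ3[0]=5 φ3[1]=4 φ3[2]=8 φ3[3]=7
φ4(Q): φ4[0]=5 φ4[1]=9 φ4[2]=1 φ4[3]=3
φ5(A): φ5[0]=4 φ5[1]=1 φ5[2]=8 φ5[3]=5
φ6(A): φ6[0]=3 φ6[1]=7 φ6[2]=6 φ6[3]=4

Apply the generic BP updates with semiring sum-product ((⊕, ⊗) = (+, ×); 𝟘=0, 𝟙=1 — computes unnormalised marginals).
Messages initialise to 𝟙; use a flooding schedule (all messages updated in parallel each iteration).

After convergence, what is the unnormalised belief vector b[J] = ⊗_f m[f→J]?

init: all messages = 𝟙 over 4 values
r1 m[φ0→N] = [21, 17, 21, 25]
r1 m[φ0→Q] = [18, 23, 23, 20]
r1 m[φ1→N] = [17, 20, 15, 23]
r1 m[φ1→J] = [11, 16, 26, 22]
r1 m[φ2→N] = [20, 24, 25, 17]
r1 m[φ2→A] = [24, 20, 22, 20]
r1 m[φ3→N] = [5, 4, 8, 7]
r1 m[φ4→Q] = [5, 9, 1, 3]
r1 m[φ5→A] = [4, 1, 8, 5]
r1 m[φ6→A] = [3, 7, 6, 4]
r1 m[N→φ0] = [1, 1, 1, 1]
r1 m[N→φ1] = [1, 1, 1, 1]
r1 m[N→φ2] = [1, 1, 1, 1]
r1 m[N→φ3] = [1, 1, 1, 1]
r1 m[J→φ1] = [1, 1, 1, 1]
r1 m[Q→φ0] = [1, 1, 1, 1]
r1 m[Q→φ4] = [1, 1, 1, 1]
r1 m[A→φ2] = [1, 1, 1, 1]
r1 m[A→φ5] = [1, 1, 1, 1]
r1 m[A→φ6] = [1, 1, 1, 1]
r2 m[φ0→N] = [21, 17, 21, 25]
r2 m[φ0→Q] = [18, 23, 23, 20]
r2 m[φ1→N] = [17, 20, 15, 23]
r2 m[φ1→J] = [11, 16, 26, 22]
r2 m[φ2→N] = [20, 24, 25, 17]
r2 m[φ2→A] = [24, 20, 22, 20]
r2 m[φ3→N] = [5, 4, 8, 7]
r2 m[φ4→Q] = [5, 9, 1, 3]
r2 m[φ5→A] = [4, 1, 8, 5]
r2 m[φ6→A] = [3, 7, 6, 4]
r2 m[N→φ0] = [1700, 1920, 3000, 2737]
r2 m[N→φ1] = [2100, 1632, 4200, 2975]
r2 m[N→φ2] = [1785, 1360, 2520, 4025]
r2 m[N→φ3] = [7140, 8160, 7875, 9775]
r2 m[J→φ1] = [1, 1, 1, 1]
r2 m[Q→φ0] = [5, 9, 1, 3]
r2 m[Q→φ4] = [18, 23, 23, 20]
r2 m[A→φ2] = [12, 7, 48, 20]
r2 m[A→φ5] = [72, 140, 132, 80]
r2 m[A→φ6] = [96, 20, 176, 100]
r3 m[φ0→N] = [95, 79, 81, 125]
r3 m[φ0→Q] = [42085, 54733, 56779, 46168]
r3 m[φ1→N] = [17, 20, 15, 23]
r3 m[φ1→J] = [31207, 37967, 78099, 52492]
r3 m[φ2→N] = [452, 409, 537, 486]
r3 m[φ2→A] = [49835, 42350, 58085, 49495]
r3 m[φ3→N] = [5, 4, 8, 7]
r3 m[φ4→Q] = [5, 9, 1, 3]
r3 m[φ5→A] = [4, 1, 8, 5]
r3 m[φ6→A] = [3, 7, 6, 4]
r3 m[N→φ0] = [1700, 1920, 3000, 2737]
r3 m[N→φ1] = [2100, 1632, 4200, 2975]
r3 m[N→φ2] = [1785, 1360, 2520, 4025]
r3 m[N→φ3] = [7140, 8160, 7875, 9775]
r3 m[J→φ1] = [1, 1, 1, 1]
r3 m[Q→φ0] = [5, 9, 1, 3]
r3 m[Q→φ4] = [18, 23, 23, 20]
r3 m[A→φ2] = [12, 7, 48, 20]
r3 m[A→φ5] = [72, 140, 132, 80]
r3 m[A→φ6] = [96, 20, 176, 100]
r4 m[φ0→N] = [95, 79, 81, 125]
r4 m[φ0→Q] = [42085, 54733, 56779, 46168]
r4 m[φ1→N] = [17, 20, 15, 23]
r4 m[φ1→J] = [31207, 37967, 78099, 52492]
r4 m[φ2→N] = [452, 409, 537, 486]
r4 m[φ2→A] = [49835, 42350, 58085, 49495]
r4 m[φ3→N] = [5, 4, 8, 7]
r4 m[φ4→Q] = [5, 9, 1, 3]
r4 m[φ5→A] = [4, 1, 8, 5]
r4 m[φ6→A] = [3, 7, 6, 4]
r4 m[N→φ0] = [38420, 32720, 64440, 78246]
r4 m[N→φ1] = [214700, 129244, 347976, 425250]
r4 m[N→φ2] = [8075, 6320, 9720, 20125]
r4 m[N→φ3] = [729980, 646220, 652455, 1397250]
r4 m[J→φ1] = [1, 1, 1, 1]
r4 m[Q→φ0] = [5, 9, 1, 3]
r4 m[Q→φ4] = [42085, 54733, 56779, 46168]
r4 m[A→φ2] = [12, 7, 48, 20]
r4 m[A→φ5] = [149505, 296450, 348510, 197980]
r4 m[A→φ6] = [199340, 42350, 464680, 247475]
r5 m[φ0→N] = [95, 79, 81, 125]
r5 m[φ0→Q] = [966270, 1317674, 1310382, 1078124]
r5 m[φ1→N] = [17, 20, 15, 23]
r5 m[φ1→J] = [3595546, 3532842, 8078442, 6028340]
r5 m[φ2→N] = [452, 409, 537, 486]
r5 m[φ2→A] = [224135, 184830, 266605, 222735]
r5 m[φ3→N] = [5, 4, 8, 7]
r5 m[φ4→Q] = [5, 9, 1, 3]
r5 m[φ5→A] = [4, 1, 8, 5]
r5 m[φ6→A] = [3, 7, 6, 4]
r5 m[N→φ0] = [38420, 32720, 64440, 78246]
r5 m[N→φ1] = [214700, 129244, 347976, 425250]
r5 m[N→φ2] = [8075, 6320, 9720, 20125]
r5 m[N→φ3] = [729980, 646220, 652455, 1397250]
r5 m[J→φ1] = [1, 1, 1, 1]
r5 m[Q→φ0] = [5, 9, 1, 3]
r5 m[Q→φ4] = [42085, 54733, 56779, 46168]
r5 m[A→φ2] = [12, 7, 48, 20]
r5 m[A→φ5] = [149505, 296450, 348510, 197980]
r5 m[A→φ6] = [199340, 42350, 464680, 247475]
r6 m[φ0→N] = [95, 79, 81, 125]
r6 m[φ0→Q] = [966270, 1317674, 1310382, 1078124]
r6 m[φ1→N] = [17, 20, 15, 23]
r6 m[φ1→J] = [3595546, 3532842, 8078442, 6028340]
r6 m[φ2→N] = [452, 409, 537, 486]
r6 m[φ2→A] = [224135, 184830, 266605, 222735]
r6 m[φ3→N] = [5, 4, 8, 7]
r6 m[φ4→Q] = [5, 9, 1, 3]
r6 m[φ5→A] = [4, 1, 8, 5]
r6 m[φ6→A] = [3, 7, 6, 4]
r6 m[N→φ0] = [38420, 32720, 64440, 78246]
r6 m[N→φ1] = [214700, 129244, 347976, 425250]
r6 m[N→φ2] = [8075, 6320, 9720, 20125]
r6 m[N→φ3] = [729980, 646220, 652455, 1397250]
r6 m[J→φ1] = [1, 1, 1, 1]
r6 m[Q→φ0] = [5, 9, 1, 3]
r6 m[Q→φ4] = [966270, 1317674, 1310382, 1078124]
r6 m[A→φ2] = [12, 7, 48, 20]
r6 m[A→φ5] = [672405, 1293810, 1599630, 890940]
r6 m[A→φ6] = [896540, 184830, 2132840, 1113675]
r7 m[φ0→N] = [95, 79, 81, 125]
r7 m[φ0→Q] = [966270, 1317674, 1310382, 1078124]
r7 m[φ1→N] = [17, 20, 15, 23]
r7 m[φ1→J] = [3595546, 3532842, 8078442, 6028340]
r7 m[φ2→N] = [452, 409, 537, 486]
r7 m[φ2→A] = [224135, 184830, 266605, 222735]
r7 m[φ3→N] = [5, 4, 8, 7]
r7 m[φ4→Q] = [5, 9, 1, 3]
r7 m[φ5→A] = [4, 1, 8, 5]
r7 m[φ6→A] = [3, 7, 6, 4]
r7 m[N→φ0] = [38420, 32720, 64440, 78246]
r7 m[N→φ1] = [214700, 129244, 347976, 425250]
r7 m[N→φ2] = [8075, 6320, 9720, 20125]
r7 m[N→φ3] = [729980, 646220, 652455, 1397250]
r7 m[J→φ1] = [1, 1, 1, 1]
r7 m[Q→φ0] = [5, 9, 1, 3]
r7 m[Q→φ4] = [966270, 1317674, 1310382, 1078124]
r7 m[A→φ2] = [12, 7, 48, 20]
r7 m[A→φ5] = [672405, 1293810, 1599630, 890940]
r7 m[A→φ6] = [896540, 184830, 2132840, 1113675]
fixed point reached at round 7
b[J] = ⊗ incoming = [3595546, 3532842, 8078442, 6028340]

b[J] = [3595546, 3532842, 8078442, 6028340]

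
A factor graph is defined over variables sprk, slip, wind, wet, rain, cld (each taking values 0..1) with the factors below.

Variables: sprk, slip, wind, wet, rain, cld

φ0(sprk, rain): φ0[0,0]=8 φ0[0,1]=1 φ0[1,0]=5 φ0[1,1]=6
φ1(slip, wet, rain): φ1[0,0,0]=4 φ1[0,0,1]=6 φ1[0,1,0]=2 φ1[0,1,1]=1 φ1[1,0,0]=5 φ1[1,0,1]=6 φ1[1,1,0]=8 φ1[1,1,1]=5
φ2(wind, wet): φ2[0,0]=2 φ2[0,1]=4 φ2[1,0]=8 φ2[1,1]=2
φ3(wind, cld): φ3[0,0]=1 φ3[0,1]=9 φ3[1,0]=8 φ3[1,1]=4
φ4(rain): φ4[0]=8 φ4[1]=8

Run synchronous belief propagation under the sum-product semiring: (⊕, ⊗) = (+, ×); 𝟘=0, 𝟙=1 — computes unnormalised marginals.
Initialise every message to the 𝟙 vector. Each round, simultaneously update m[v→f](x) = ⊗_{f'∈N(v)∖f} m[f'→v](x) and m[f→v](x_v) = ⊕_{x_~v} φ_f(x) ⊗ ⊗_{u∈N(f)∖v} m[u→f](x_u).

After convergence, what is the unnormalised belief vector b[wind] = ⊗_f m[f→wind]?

init: all messages = 𝟙 over 2 values
r1 m[φ0→sprk] = [9, 11]
r1 m[φ0→rain] = [13, 7]
r1 m[φ1→slip] = [13, 24]
r1 m[φ1→wet] = [21, 16]
r1 m[φ1→rain] = [19, 18]
r1 m[φ2→wind] = [6, 10]
r1 m[φ2→wet] = [10, 6]
r1 m[φ3→wind] = [10, 12]
r1 m[φ3→cld] = [9, 13]
r1 m[φ4→rain] = [8, 8]
r1 m[sprk→φ0] = [1, 1]
r1 m[slip→φ1] = [1, 1]
r1 m[wind→φ2] = [1, 1]
r1 m[wind→φ3] = [1, 1]
r1 m[wet→φ1] = [1, 1]
r1 m[wet→φ2] = [1, 1]
r1 m[rain→φ0] = [1, 1]
r1 m[rain→φ1] = [1, 1]
r1 m[rain→φ4] = [1, 1]
r1 m[cld→φ3] = [1, 1]
r2 m[φ0→sprk] = [9, 11]
r2 m[φ0→rain] = [13, 7]
r2 m[φ1→slip] = [13, 24]
r2 m[φ1→wet] = [21, 16]
r2 m[φ1→rain] = [19, 18]
r2 m[φ2→wind] = [6, 10]
r2 m[φ2→wet] = [10, 6]
r2 m[φ3→wind] = [10, 12]
r2 m[φ3→cld] = [9, 13]
r2 m[φ4→rain] = [8, 8]
r2 m[sprk→φ0] = [1, 1]
r2 m[slip→φ1] = [1, 1]
r2 m[wind→φ2] = [10, 12]
r2 m[wind→φ3] = [6, 10]
r2 m[wet→φ1] = [10, 6]
r2 m[wet→φ2] = [21, 16]
r2 m[rain→φ0] = [152, 144]
r2 m[rain→φ1] = [104, 56]
r2 m[rain→φ4] = [247, 126]
r2 m[cld→φ3] = [1, 1]
r3 m[φ0→sprk] = [1360, 1624]
r3 m[φ0→rain] = [13, 7]
r3 m[φ1→slip] = [9104, 15232]
r3 m[φ1→wet] = [1608, 1376]
r3 m[φ1→rain] = [150, 156]
r3 m[φ2→wind] = [106, 200]
r3 m[φ2→wet] = [116, 64]
r3 m[φ3→wind] = [10, 12]
r3 m[φ3→cld] = [86, 94]
r3 m[φ4→rain] = [8, 8]
r3 m[sprk→φ0] = [1, 1]
r3 m[slip→φ1] = [1, 1]
r3 m[wind→φ2] = [10, 12]
r3 m[wind→φ3] = [6, 10]
r3 m[wet→φ1] = [10, 6]
r3 m[wet→φ2] = [21, 16]
r3 m[rain→φ0] = [152, 144]
r3 m[rain→φ1] = [104, 56]
r3 m[rain→φ4] = [247, 126]
r3 m[cld→φ3] = [1, 1]
r4 m[φ0→sprk] = [1360, 1624]
r4 m[φ0→rain] = [13, 7]
r4 m[φ1→slip] = [9104, 15232]
r4 m[φ1→wet] = [1608, 1376]
r4 m[φ1→rain] = [150, 156]
r4 m[φ2→wind] = [106, 200]
r4 m[φ2→wet] = [116, 64]
r4 m[φ3→wind] = [10, 12]
r4 m[φ3→cld] = [86, 94]
r4 m[φ4→rain] = [8, 8]
r4 m[sprk→φ0] = [1, 1]
r4 m[slip→φ1] = [1, 1]
r4 m[wind→φ2] = [10, 12]
r4 m[wind→φ3] = [106, 200]
r4 m[wet→φ1] = [116, 64]
r4 m[wet→φ2] = [1608, 1376]
r4 m[rain→φ0] = [1200, 1248]
r4 m[rain→φ1] = [104, 56]
r4 m[rain→φ4] = [1950, 1092]
r4 m[cld→φ3] = [1, 1]
r5 m[φ0→sprk] = [10848, 13488]
r5 m[φ0→rain] = [13, 7]
r5 m[φ1→slip] = [104128, 170464]
r5 m[φ1→wet] = [1608, 1376]
r5 m[φ1→rain] = [1684, 1776]
r5 m[φ2→wind] = [8720, 15616]
r5 m[φ2→wet] = [116, 64]
r5 m[φ3→wind] = [10, 12]
r5 m[φ3→cld] = [1706, 1754]
r5 m[φ4→rain] = [8, 8]
r5 m[sprk→φ0] = [1, 1]
r5 m[slip→φ1] = [1, 1]
r5 m[wind→φ2] = [10, 12]
r5 m[wind→φ3] = [106, 200]
r5 m[wet→φ1] = [116, 64]
r5 m[wet→φ2] = [1608, 1376]
r5 m[rain→φ0] = [1200, 1248]
r5 m[rain→φ1] = [104, 56]
r5 m[rain→φ4] = [1950, 1092]
r5 m[cld→φ3] = [1, 1]
r6 m[φ0→sprk] = [10848, 13488]
r6 m[φ0→rain] = [13, 7]
r6 m[φ1→slip] = [104128, 170464]
r6 m[φ1→wet] = [1608, 1376]
r6 m[φ1→rain] = [1684, 1776]
r6 m[φ2→wind] = [8720, 15616]
r6 m[φ2→wet] = [116, 64]
r6 m[φ3→wind] = [10, 12]
r6 m[φ3→cld] = [1706, 1754]
r6 m[φ4→rain] = [8, 8]
r6 m[sprk→φ0] = [1, 1]
r6 m[slip→φ1] = [1, 1]
r6 m[wind→φ2] = [10, 12]
r6 m[wind→φ3] = [8720, 15616]
r6 m[wet→φ1] = [116, 64]
r6 m[wet→φ2] = [1608, 1376]
r6 m[rain→φ0] = [13472, 14208]
r6 m[rain→φ1] = [104, 56]
r6 m[rain→φ4] = [21892, 12432]
r6 m[cld→φ3] = [1, 1]
r7 m[φ0→sprk] = [121984, 152608]
r7 m[φ0→rain] = [13, 7]
r7 m[φ1→slip] = [104128, 170464]
r7 m[φ1→wet] = [1608, 1376]
r7 m[φ1→rain] = [1684, 1776]
r7 m[φ2→wind] = [8720, 15616]
r7 m[φ2→wet] = [116, 64]
r7 m[φ3→wind] = [10, 12]
r7 m[φ3→cld] = [133648, 140944]
r7 m[φ4→rain] = [8, 8]
r7 m[sprk→φ0] = [1, 1]
r7 m[slip→φ1] = [1, 1]
r7 m[wind→φ2] = [10, 12]
r7 m[wind→φ3] = [8720, 15616]
r7 m[wet→φ1] = [116, 64]
r7 m[wet→φ2] = [1608, 1376]
r7 m[rain→φ0] = [13472, 14208]
r7 m[rain→φ1] = [104, 56]
r7 m[rain→φ4] = [21892, 12432]
r7 m[cld→φ3] = [1, 1]
r8 m[φ0→sprk] = [121984, 152608]
r8 m[φ0→rain] = [13, 7]
r8 m[φ1→slip] = [104128, 170464]
r8 m[φ1→wet] = [1608, 1376]
r8 m[φ1→rain] = [1684, 1776]
r8 m[φ2→wind] = [8720, 15616]
r8 m[φ2→wet] = [116, 64]
r8 m[φ3→wind] = [10, 12]
r8 m[φ3→cld] = [133648, 140944]
r8 m[φ4→rain] = [8, 8]
r8 m[sprk→φ0] = [1, 1]
r8 m[slip→φ1] = [1, 1]
r8 m[wind→φ2] = [10, 12]
r8 m[wind→φ3] = [8720, 15616]
r8 m[wet→φ1] = [116, 64]
r8 m[wet→φ2] = [1608, 1376]
r8 m[rain→φ0] = [13472, 14208]
r8 m[rain→φ1] = [104, 56]
r8 m[rain→φ4] = [21892, 12432]
r8 m[cld→φ3] = [1, 1]
fixed point reached at round 8
b[wind] = ⊗ incoming = [87200, 187392]

b[wind] = [87200, 187392]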